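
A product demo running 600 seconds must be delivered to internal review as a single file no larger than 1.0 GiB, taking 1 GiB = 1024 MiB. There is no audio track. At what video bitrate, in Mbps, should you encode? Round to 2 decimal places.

Budget: 1.0 GiB = 8589.9 Mb.
Total bitrate budget: 8589.9 Mb / 600 s = 14.317 Mbps.

14.32 Mbps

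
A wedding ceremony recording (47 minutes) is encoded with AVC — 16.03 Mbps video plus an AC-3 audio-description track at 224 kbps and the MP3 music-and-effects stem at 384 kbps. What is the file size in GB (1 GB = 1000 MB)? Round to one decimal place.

47 min = 2820 s
Audio total: 224 + 384 = 608 kbps = 0.608 Mbps.
Total bitrate: 16.03 + 0.608 = 16.638 Mbps.
Stream data: 16.638 Mbps × 2820 s = 46919.2 Mb.
46,919 Mb ÷ 8 = 5,865 MB → 5.865 GB.

5.9 GB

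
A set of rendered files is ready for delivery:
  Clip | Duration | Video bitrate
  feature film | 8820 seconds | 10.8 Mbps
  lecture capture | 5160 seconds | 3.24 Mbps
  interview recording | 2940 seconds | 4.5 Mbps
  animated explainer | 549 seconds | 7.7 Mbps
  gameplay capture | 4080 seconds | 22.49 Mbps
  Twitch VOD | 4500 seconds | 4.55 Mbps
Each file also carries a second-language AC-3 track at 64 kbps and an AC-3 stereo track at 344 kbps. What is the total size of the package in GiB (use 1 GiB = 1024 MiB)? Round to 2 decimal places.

29.37 GiB

Audio total: 64 + 344 = 408 kbps = 0.408 Mbps.
feature film: 11.208 Mbps × 8820 s = 98854.6 Mb
lecture capture: 3.648 Mbps × 5160 s = 18823.7 Mb
interview recording: 4.908 Mbps × 2940 s = 14429.5 Mb
animated explainer: 8.108 Mbps × 549 s = 4451.3 Mb
gameplay capture: 22.898 Mbps × 4080 s = 93423.8 Mb
Twitch VOD: 4.958 Mbps × 4500 s = 22311.0 Mb
Total: 252293.9 Mb = 31536.7 MB.
= 29.37 GiB.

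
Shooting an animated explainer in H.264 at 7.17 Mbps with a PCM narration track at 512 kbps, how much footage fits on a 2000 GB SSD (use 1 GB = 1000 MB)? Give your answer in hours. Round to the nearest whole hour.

Audio: 512 kbps = 0.512 Mbps.
Total bitrate: 7.17 + 0.512 = 7.682 Mbps.
Capacity: 2000 GB = 16,000,000 Mb.
Recording time: 16,000,000 / 7.682 = 2,082,791 s ≈ 579 hours.

579 hours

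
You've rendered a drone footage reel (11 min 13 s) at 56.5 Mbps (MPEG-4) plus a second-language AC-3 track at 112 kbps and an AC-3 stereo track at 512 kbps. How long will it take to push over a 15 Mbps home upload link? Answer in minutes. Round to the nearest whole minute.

11 min 13 s = 673 s
Audio total: 112 + 512 = 624 kbps = 0.624 Mbps.
Total bitrate: 57.124 Mbps.
File: 57.124 Mbps × 673 s = 38444.5 Mb.
At 15 Mbps: 38444.5 / 15 = 2563.0 s ≈ 42.7 minutes.

43 minutes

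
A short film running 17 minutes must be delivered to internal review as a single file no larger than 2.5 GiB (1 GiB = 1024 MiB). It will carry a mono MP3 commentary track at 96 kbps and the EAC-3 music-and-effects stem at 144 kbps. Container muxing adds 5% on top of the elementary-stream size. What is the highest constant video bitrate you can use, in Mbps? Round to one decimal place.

Budget: 2.5 GiB = 21474.8 Mb.
Stream payload after overhead: 21474.8 / 1.05 = 20452.2 Mb.
17 min = 1020 s
Total bitrate budget: 20452.2 Mb / 1020 s = 20.051 Mbps.
Audio total: 96 + 144 = 240 kbps = 0.240 Mbps.
Video: 20.051 − 0.240 = 19.811 Mbps.

19.8 Mbps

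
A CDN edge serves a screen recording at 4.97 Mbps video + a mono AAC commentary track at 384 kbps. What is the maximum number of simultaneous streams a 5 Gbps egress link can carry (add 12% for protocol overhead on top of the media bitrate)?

Audio: 384 kbps = 0.384 Mbps.
Per-viewer media rate: 5.354 Mbps.
On the wire with 12% overhead: 5.996 Mbps.
5 Gbps = 5,000 Mbps; 5,000 / 5.996 = 833.82 → 833 viewers.

833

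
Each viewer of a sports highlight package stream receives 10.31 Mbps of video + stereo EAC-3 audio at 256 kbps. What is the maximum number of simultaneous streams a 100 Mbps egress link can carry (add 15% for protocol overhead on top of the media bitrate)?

8

Audio: 256 kbps = 0.256 Mbps.
Per-viewer media rate: 10.566 Mbps.
On the wire with 15% overhead: 12.151 Mbps.
100 Mbps = 100.0 Mbps; 100.0 / 12.151 = 8.23 → 8 viewers.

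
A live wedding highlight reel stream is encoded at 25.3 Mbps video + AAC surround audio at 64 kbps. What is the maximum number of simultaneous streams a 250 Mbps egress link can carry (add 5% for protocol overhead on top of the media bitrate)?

Audio: 64 kbps = 0.064 Mbps.
Per-viewer media rate: 25.364 Mbps.
On the wire with 5% overhead: 26.632 Mbps.
250 Mbps = 250.0 Mbps; 250.0 / 26.632 = 9.39 → 9 viewers.

9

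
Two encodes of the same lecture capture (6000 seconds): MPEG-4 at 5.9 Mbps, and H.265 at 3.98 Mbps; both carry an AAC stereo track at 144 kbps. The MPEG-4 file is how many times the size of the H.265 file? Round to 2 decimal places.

1.47

Audio: 144 kbps = 0.144 Mbps.
MPEG-4: 6.044 Mbps × 6000 s = 36264.0 Mb = 4.533 GB.
H.265: 4.124 Mbps × 6000 s = 24744.0 Mb = 3.093 GB.
Ratio: 4.533 / 3.093 = 1.466.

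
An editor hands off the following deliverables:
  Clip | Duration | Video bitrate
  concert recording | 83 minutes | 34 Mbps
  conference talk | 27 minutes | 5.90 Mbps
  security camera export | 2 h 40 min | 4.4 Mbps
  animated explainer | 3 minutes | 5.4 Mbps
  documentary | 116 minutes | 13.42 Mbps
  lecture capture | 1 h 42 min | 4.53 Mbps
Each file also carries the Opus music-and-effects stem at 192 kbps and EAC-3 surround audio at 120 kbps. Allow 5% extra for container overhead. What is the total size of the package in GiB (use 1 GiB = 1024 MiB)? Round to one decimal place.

43.1 GiB

Audio total: 192 + 120 = 312 kbps = 0.312 Mbps.
concert recording: 34.312 Mbps × 4980 s × 1.05 = 179417.4 Mb
conference talk: 6.212 Mbps × 1620 s × 1.05 = 10566.6 Mb
security camera export: 4.712 Mbps × 9600 s × 1.05 = 47497.0 Mb
animated explainer: 5.712 Mbps × 180 s × 1.05 = 1079.6 Mb
documentary: 13.732 Mbps × 6960 s × 1.05 = 100353.5 Mb
lecture capture: 4.842 Mbps × 6120 s × 1.05 = 31114.7 Mb
Total: 370028.7 Mb = 46253.6 MB.
= 43.08 GiB.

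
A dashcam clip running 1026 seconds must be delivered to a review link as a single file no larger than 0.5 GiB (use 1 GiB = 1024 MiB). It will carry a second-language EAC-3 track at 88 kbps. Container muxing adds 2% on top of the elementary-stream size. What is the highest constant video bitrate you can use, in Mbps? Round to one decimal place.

Budget: 0.5 GiB = 4295.0 Mb.
Stream payload after overhead: 4295.0 / 1.02 = 4210.8 Mb.
Total bitrate budget: 4210.8 Mb / 1026 s = 4.104 Mbps.
Audio: 88 kbps = 0.088 Mbps.
Video: 4.104 − 0.088 = 4.016 Mbps.

4.0 Mbps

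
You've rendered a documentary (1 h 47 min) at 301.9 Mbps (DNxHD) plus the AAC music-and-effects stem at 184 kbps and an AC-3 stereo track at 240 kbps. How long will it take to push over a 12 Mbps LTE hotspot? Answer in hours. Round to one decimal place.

1 h 47 min = 107 min = 6420 s
Audio total: 184 + 240 = 424 kbps = 0.424 Mbps.
Total bitrate: 302.324 Mbps.
File: 302.324 Mbps × 6420 s = 1940920.1 Mb.
At 12 Mbps: 1940920.1 / 12 = 161743.3 s ≈ 44.9 hours.

44.9 hours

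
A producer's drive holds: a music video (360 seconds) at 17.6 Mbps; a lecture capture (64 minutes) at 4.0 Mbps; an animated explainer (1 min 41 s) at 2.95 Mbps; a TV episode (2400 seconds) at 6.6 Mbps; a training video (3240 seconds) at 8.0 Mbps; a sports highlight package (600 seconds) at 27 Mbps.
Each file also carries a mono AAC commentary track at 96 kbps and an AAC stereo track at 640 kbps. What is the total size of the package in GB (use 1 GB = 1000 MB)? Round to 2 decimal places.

Audio total: 96 + 640 = 736 kbps = 0.736 Mbps.
music video: 18.336 Mbps × 360 s = 6601.0 Mb
lecture capture: 4.736 Mbps × 3840 s = 18186.2 Mb
animated explainer: 3.686 Mbps × 101 s = 372.3 Mb
TV episode: 7.336 Mbps × 2400 s = 17606.4 Mb
training video: 8.736 Mbps × 3240 s = 28304.6 Mb
sports highlight package: 27.736 Mbps × 600 s = 16641.6 Mb
Total: 87712.1 Mb = 10964.0 MB.
= 10.96 GB.

10.96 GB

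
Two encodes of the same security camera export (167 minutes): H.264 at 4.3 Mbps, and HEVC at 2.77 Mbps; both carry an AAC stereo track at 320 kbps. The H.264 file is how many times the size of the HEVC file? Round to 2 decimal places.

1.50

167 min = 10020 s
Audio: 320 kbps = 0.320 Mbps.
H.264: 4.620 Mbps × 10020 s = 46292.4 Mb = 5.787 GB.
HEVC: 3.090 Mbps × 10020 s = 30961.8 Mb = 3.870 GB.
Ratio: 5.787 / 3.870 = 1.495.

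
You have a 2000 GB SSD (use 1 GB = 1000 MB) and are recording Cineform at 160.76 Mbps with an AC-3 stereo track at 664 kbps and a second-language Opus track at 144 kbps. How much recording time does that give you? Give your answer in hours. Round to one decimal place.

Audio total: 664 + 144 = 808 kbps = 0.808 Mbps.
Total bitrate: 160.76 + 0.808 = 161.568 Mbps.
Capacity: 2000 GB = 16,000,000 Mb.
Recording time: 16,000,000 / 161.568 = 99,030 s ≈ 27.5 hours.

27.5 hours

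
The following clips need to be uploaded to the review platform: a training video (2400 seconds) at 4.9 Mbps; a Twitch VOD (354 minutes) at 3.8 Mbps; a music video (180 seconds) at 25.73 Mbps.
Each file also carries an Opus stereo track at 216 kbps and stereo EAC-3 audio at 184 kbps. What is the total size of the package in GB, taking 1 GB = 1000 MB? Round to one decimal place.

Audio total: 216 + 184 = 400 kbps = 0.400 Mbps.
training video: 5.300 Mbps × 2400 s = 12720.0 Mb
Twitch VOD: 4.200 Mbps × 21240 s = 89208.0 Mb
music video: 26.130 Mbps × 180 s = 4703.4 Mb
Total: 106631.4 Mb = 13328.9 MB.
= 13.33 GB.

13.3 GB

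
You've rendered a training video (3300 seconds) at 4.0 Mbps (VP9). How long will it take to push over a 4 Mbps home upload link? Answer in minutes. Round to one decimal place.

File: 4.000 Mbps × 3300 s = 13200.0 Mb.
At 4 Mbps: 13200.0 / 4 = 3300.0 s ≈ 55 minutes.

55.0 minutes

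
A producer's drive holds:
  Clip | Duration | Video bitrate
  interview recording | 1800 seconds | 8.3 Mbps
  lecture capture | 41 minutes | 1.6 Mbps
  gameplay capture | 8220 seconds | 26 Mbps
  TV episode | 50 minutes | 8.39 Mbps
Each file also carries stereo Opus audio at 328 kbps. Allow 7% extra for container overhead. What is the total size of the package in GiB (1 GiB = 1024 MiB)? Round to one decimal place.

32.7 GiB

Audio: 328 kbps = 0.328 Mbps.
interview recording: 8.628 Mbps × 1800 s × 1.07 = 16617.5 Mb
lecture capture: 1.928 Mbps × 2460 s × 1.07 = 5074.9 Mb
gameplay capture: 26.328 Mbps × 8220 s × 1.07 = 231565.3 Mb
TV episode: 8.718 Mbps × 3000 s × 1.07 = 27984.8 Mb
Total: 281242.5 Mb = 35155.3 MB.
= 32.74 GiB.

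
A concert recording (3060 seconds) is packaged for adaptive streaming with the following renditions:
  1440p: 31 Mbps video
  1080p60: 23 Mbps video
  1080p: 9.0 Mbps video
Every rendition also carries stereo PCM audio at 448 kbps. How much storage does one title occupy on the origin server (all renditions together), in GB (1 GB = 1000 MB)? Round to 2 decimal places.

24.61 GB

Audio: 448 kbps = 0.448 Mbps.
Sum of rendition bitrates: (31+0.448) + (23+0.448) + (9.0+0.448) = 64.344 Mbps.
× 3060 s = 196,893 Mb = 24,612 MB = 24.61 GB.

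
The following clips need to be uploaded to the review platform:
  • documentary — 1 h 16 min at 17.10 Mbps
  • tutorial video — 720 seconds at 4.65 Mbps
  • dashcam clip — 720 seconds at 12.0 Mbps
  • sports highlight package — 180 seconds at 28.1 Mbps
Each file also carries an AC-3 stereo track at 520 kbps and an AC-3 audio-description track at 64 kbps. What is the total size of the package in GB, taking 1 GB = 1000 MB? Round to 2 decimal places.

Audio total: 520 + 64 = 584 kbps = 0.584 Mbps.
documentary: 17.684 Mbps × 4560 s = 80639.0 Mb
tutorial video: 5.234 Mbps × 720 s = 3768.5 Mb
dashcam clip: 12.584 Mbps × 720 s = 9060.5 Mb
sports highlight package: 28.684 Mbps × 180 s = 5163.1 Mb
Total: 98631.1 Mb = 12328.9 MB.
= 12.33 GB.

12.33 GB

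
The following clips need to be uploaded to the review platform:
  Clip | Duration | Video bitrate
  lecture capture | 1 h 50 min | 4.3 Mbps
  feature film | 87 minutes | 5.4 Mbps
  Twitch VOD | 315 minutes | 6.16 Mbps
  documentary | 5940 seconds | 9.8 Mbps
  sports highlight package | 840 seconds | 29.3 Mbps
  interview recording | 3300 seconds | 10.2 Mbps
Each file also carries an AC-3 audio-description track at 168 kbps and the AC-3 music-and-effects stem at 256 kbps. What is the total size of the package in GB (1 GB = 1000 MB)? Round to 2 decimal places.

38.35 GB

Audio total: 168 + 256 = 424 kbps = 0.424 Mbps.
lecture capture: 4.724 Mbps × 6600 s = 31178.4 Mb
feature film: 5.824 Mbps × 5220 s = 30401.3 Mb
Twitch VOD: 6.584 Mbps × 18900 s = 124437.6 Mb
documentary: 10.224 Mbps × 5940 s = 60730.6 Mb
sports highlight package: 29.724 Mbps × 840 s = 24968.2 Mb
interview recording: 10.624 Mbps × 3300 s = 35059.2 Mb
Total: 306775.2 Mb = 38346.9 MB.
= 38.35 GB.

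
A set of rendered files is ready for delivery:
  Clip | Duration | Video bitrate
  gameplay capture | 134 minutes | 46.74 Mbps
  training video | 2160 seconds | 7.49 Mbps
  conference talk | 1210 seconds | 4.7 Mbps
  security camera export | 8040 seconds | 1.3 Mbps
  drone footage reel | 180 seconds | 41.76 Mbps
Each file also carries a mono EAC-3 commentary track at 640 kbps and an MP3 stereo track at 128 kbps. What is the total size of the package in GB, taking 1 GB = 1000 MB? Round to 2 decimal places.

53.84 GB

Audio total: 640 + 128 = 768 kbps = 0.768 Mbps.
gameplay capture: 47.508 Mbps × 8040 s = 381964.3 Mb
training video: 8.258 Mbps × 2160 s = 17837.3 Mb
conference talk: 5.468 Mbps × 1210 s = 6616.3 Mb
security camera export: 2.068 Mbps × 8040 s = 16626.7 Mb
drone footage reel: 42.528 Mbps × 180 s = 7655.0 Mb
Total: 430699.6 Mb = 53837.5 MB.
= 53.84 GB.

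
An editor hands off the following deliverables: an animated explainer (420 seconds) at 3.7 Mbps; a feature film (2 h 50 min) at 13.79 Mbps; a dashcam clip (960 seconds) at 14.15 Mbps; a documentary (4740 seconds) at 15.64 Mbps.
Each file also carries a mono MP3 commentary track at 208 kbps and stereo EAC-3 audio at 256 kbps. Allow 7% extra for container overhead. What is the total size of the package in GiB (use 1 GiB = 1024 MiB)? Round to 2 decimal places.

29.58 GiB

Audio total: 208 + 256 = 464 kbps = 0.464 Mbps.
animated explainer: 4.164 Mbps × 420 s × 1.07 = 1871.3 Mb
feature film: 14.254 Mbps × 10200 s × 1.07 = 155568.2 Mb
dashcam clip: 14.614 Mbps × 960 s × 1.07 = 15011.5 Mb
documentary: 16.104 Mbps × 4740 s × 1.07 = 81676.3 Mb
Total: 254127.2 Mb = 31765.9 MB.
= 29.58 GiB.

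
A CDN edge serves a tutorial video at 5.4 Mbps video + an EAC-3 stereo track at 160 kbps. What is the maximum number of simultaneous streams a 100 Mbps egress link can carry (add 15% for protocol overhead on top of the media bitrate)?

15

Audio: 160 kbps = 0.160 Mbps.
Per-viewer media rate: 5.560 Mbps.
On the wire with 15% overhead: 6.394 Mbps.
100 Mbps = 100.0 Mbps; 100.0 / 6.394 = 15.64 → 15 viewers.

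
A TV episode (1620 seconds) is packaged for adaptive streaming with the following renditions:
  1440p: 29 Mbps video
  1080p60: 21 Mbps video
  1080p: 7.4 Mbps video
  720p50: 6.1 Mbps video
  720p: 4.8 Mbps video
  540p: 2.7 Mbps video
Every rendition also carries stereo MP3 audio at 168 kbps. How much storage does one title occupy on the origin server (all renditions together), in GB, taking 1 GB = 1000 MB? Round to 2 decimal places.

14.58 GB

Audio: 168 kbps = 0.168 Mbps.
Sum of rendition bitrates: (29+0.168) + (21+0.168) + (7.4+0.168) + (6.1+0.168) + (4.8+0.168) + (2.7+0.168) = 72.008 Mbps.
× 1620 s = 116,653 Mb = 14,582 MB = 14.58 GB.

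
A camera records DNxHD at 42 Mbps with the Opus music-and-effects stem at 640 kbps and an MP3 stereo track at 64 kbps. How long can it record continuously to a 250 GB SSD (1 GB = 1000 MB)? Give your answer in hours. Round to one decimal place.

13.0 hours

Audio total: 640 + 64 = 704 kbps = 0.704 Mbps.
Total bitrate: 42 + 0.704 = 42.704 Mbps.
Capacity: 250 GB = 2,000,000 Mb.
Recording time: 2,000,000 / 42.704 = 46,834 s ≈ 13.0 hours.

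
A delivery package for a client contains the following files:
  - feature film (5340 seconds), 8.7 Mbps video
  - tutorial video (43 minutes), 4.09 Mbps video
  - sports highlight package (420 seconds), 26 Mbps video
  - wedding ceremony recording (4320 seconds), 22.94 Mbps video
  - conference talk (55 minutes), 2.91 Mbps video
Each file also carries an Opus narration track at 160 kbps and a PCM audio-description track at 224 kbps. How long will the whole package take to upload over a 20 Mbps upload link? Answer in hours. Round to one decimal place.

Audio total: 160 + 224 = 384 kbps = 0.384 Mbps.
feature film: 9.084 Mbps × 5340 s = 48508.6 Mb
tutorial video: 4.474 Mbps × 2580 s = 11542.9 Mb
sports highlight package: 26.384 Mbps × 420 s = 11081.3 Mb
wedding ceremony recording: 23.324 Mbps × 4320 s = 100759.7 Mb
conference talk: 3.294 Mbps × 3300 s = 10870.2 Mb
Total: 182762.6 Mb = 22845.3 MB.
At 20 Mbps: 182762.6 / 20 = 9138 s ≈ 2.54 hours.

2.5 hours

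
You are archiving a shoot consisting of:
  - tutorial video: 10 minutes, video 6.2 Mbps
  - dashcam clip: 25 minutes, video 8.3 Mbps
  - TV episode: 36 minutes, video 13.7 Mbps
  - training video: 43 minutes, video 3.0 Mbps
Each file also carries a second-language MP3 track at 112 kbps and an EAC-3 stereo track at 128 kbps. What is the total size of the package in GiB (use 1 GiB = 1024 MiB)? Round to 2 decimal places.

Audio total: 112 + 128 = 240 kbps = 0.240 Mbps.
tutorial video: 6.440 Mbps × 600 s = 3864.0 Mb
dashcam clip: 8.540 Mbps × 1500 s = 12810.0 Mb
TV episode: 13.940 Mbps × 2160 s = 30110.4 Mb
training video: 3.240 Mbps × 2580 s = 8359.2 Mb
Total: 55143.6 Mb = 6892.9 MB.
= 6.420 GiB.

6.42 GiB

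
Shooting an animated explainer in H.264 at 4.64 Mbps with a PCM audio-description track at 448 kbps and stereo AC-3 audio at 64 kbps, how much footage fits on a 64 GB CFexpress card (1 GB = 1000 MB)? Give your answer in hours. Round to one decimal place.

27.6 hours

Audio total: 448 + 64 = 512 kbps = 0.512 Mbps.
Total bitrate: 4.64 + 0.512 = 5.152 Mbps.
Capacity: 64 GB = 512,000 Mb.
Recording time: 512,000 / 5.152 = 99,379 s ≈ 27.6 hours.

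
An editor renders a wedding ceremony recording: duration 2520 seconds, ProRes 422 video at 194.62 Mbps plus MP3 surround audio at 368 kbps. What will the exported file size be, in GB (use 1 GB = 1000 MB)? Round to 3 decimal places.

Audio: 368 kbps = 0.368 Mbps.
Total bitrate: 194.62 + 0.368 = 194.988 Mbps.
Stream data: 194.988 Mbps × 2520 s = 491369.8 Mb.
491,370 Mb ÷ 8 = 61,421 MB → 61.42 GB.

61.421 GB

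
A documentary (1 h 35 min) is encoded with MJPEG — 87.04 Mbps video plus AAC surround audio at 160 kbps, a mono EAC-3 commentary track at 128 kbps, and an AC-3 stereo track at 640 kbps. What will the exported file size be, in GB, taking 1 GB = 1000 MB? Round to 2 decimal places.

1 h 35 min = 95 min = 5700 s
Audio total: 160 + 128 + 640 = 928 kbps = 0.928 Mbps.
Total bitrate: 87.04 + 0.928 = 87.968 Mbps.
Stream data: 87.968 Mbps × 5700 s = 501417.6 Mb.
501,418 Mb ÷ 8 = 62,677 MB → 62.68 GB.

62.68 GB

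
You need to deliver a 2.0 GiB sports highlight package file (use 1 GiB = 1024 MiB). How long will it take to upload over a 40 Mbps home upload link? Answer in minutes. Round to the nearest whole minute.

File: 2.0 GiB = 17179.9 Mb.
At 40 Mbps: 17179.9 / 40 = 429.5 s ≈ 7.16 minutes.

7 minutes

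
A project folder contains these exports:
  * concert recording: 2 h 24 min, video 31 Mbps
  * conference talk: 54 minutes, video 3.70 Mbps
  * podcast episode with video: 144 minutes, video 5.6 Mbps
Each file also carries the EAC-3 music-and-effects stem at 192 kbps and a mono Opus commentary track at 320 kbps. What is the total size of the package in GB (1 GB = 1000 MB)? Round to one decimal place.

Audio total: 192 + 320 = 512 kbps = 0.512 Mbps.
concert recording: 31.512 Mbps × 8640 s = 272263.7 Mb
conference talk: 4.212 Mbps × 3240 s = 13646.9 Mb
podcast episode with video: 6.112 Mbps × 8640 s = 52807.7 Mb
Total: 338718.2 Mb = 42339.8 MB.
= 42.34 GB.

42.3 GB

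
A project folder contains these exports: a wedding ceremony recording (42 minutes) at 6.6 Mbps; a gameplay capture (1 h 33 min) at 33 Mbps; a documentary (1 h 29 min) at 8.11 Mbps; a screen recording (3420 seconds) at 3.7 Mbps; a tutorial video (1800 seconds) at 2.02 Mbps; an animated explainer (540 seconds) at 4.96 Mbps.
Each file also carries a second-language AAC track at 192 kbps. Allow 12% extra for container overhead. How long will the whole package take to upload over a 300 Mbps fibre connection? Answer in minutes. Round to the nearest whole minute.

Audio: 192 kbps = 0.192 Mbps.
wedding ceremony recording: 6.792 Mbps × 2520 s × 1.12 = 19169.7 Mb
gameplay capture: 33.192 Mbps × 5580 s × 1.12 = 207436.7 Mb
documentary: 8.302 Mbps × 5340 s × 1.12 = 49652.6 Mb
screen recording: 3.892 Mbps × 3420 s × 1.12 = 14907.9 Mb
tutorial video: 2.212 Mbps × 1800 s × 1.12 = 4459.4 Mb
animated explainer: 5.152 Mbps × 540 s × 1.12 = 3115.9 Mb
Total: 298742.3 Mb = 37342.8 MB.
At 300 Mbps: 298742.3 / 300 = 996 s ≈ 16.6 minutes.

17 minutes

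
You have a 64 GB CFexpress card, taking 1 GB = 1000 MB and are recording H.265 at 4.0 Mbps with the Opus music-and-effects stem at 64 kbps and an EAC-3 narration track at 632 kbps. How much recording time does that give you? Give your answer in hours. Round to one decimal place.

Audio total: 64 + 632 = 696 kbps = 0.696 Mbps.
Total bitrate: 4.0 + 0.696 = 4.696 Mbps.
Capacity: 64 GB = 512,000 Mb.
Recording time: 512,000 / 4.696 = 109,029 s ≈ 30.3 hours.

30.3 hours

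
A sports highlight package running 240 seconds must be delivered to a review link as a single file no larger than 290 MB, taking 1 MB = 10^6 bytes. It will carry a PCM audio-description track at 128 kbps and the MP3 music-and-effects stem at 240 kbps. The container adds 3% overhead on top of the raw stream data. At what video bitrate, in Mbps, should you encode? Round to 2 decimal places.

9.02 Mbps

Budget: 290 MB = 2320.0 Mb.
Stream payload after overhead: 2320.0 / 1.03 = 2252.4 Mb.
Total bitrate budget: 2252.4 Mb / 240 s = 9.385 Mbps.
Audio total: 128 + 240 = 368 kbps = 0.368 Mbps.
Video: 9.385 − 0.368 = 9.017 Mbps.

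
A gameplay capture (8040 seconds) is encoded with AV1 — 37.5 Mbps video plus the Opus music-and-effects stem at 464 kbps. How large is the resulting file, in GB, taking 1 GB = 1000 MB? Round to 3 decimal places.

Audio: 464 kbps = 0.464 Mbps.
Total bitrate: 37.5 + 0.464 = 37.964 Mbps.
Stream data: 37.964 Mbps × 8040 s = 305230.6 Mb.
305,231 Mb ÷ 8 = 38,154 MB → 38.15 GB.

38.154 GB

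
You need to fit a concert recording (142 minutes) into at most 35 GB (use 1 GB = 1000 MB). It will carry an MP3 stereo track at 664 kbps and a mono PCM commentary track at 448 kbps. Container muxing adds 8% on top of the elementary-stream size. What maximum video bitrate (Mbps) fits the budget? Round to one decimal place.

Budget: 35 GB = 280000.0 Mb.
Stream payload after overhead: 280000.0 / 1.08 = 259259.3 Mb.
142 min = 8520 s
Total bitrate budget: 259259.3 Mb / 8520 s = 30.429 Mbps.
Audio total: 664 + 448 = 1112 kbps = 1.112 Mbps.
Video: 30.429 − 1.112 = 29.317 Mbps.

29.3 Mbps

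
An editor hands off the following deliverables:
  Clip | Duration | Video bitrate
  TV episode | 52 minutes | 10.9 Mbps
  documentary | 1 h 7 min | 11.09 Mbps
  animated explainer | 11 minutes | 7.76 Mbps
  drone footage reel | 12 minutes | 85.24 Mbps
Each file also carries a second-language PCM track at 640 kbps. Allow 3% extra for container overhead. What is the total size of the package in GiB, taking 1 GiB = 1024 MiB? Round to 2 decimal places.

Audio: 640 kbps = 0.640 Mbps.
TV episode: 11.540 Mbps × 3120 s × 1.03 = 37084.9 Mb
documentary: 11.730 Mbps × 4020 s × 1.03 = 48569.2 Mb
animated explainer: 8.400 Mbps × 660 s × 1.03 = 5710.3 Mb
drone footage reel: 85.880 Mbps × 720 s × 1.03 = 63688.6 Mb
Total: 155053.1 Mb = 19381.6 MB.
= 18.05 GiB.

18.05 GiB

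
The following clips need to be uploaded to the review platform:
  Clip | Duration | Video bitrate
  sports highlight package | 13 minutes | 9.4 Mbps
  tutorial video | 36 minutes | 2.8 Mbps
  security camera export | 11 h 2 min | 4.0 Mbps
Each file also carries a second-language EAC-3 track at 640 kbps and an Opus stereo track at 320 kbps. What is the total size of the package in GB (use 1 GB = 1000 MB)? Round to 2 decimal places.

26.65 GB

Audio total: 640 + 320 = 960 kbps = 0.960 Mbps.
sports highlight package: 10.360 Mbps × 780 s = 8080.8 Mb
tutorial video: 3.760 Mbps × 2160 s = 8121.6 Mb
security camera export: 4.960 Mbps × 39720 s = 197011.2 Mb
Total: 213213.6 Mb = 26651.7 MB.
= 26.65 GB.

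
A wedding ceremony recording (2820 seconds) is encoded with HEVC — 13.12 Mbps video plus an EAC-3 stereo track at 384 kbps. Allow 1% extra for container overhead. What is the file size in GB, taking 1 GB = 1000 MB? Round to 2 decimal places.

Audio: 384 kbps = 0.384 Mbps.
Total bitrate: 13.12 + 0.384 = 13.504 Mbps.
Stream data: 13.504 Mbps × 2820 s = 38081.3 Mb.
With 1% container overhead: ×1.01.
38,462 Mb ÷ 8 = 4,808 MB → 4.808 GB.

4.81 GB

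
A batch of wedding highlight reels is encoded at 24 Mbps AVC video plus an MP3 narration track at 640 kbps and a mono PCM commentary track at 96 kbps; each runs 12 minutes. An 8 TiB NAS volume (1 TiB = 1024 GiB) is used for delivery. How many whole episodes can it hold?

3951

12 min = 720 s
Audio total: 640 + 96 = 736 kbps = 0.736 Mbps.
Total bitrate: 24.736 Mbps.
Per item: 24.736 Mbps × 720 s = 17,810 Mb = 2,226 MB.
Capacity: 8 TiB = 70,368,744 Mb; 3951.10 items → 3951 complete.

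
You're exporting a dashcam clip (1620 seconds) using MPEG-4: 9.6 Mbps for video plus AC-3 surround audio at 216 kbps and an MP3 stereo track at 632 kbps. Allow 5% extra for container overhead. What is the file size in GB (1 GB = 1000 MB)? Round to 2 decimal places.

Audio total: 216 + 632 = 848 kbps = 0.848 Mbps.
Total bitrate: 9.6 + 0.848 = 10.448 Mbps.
Stream data: 10.448 Mbps × 1620 s = 16925.8 Mb.
With 5% container overhead: ×1.05.
17,772 Mb ÷ 8 = 2,222 MB → 2.222 GB.

2.22 GB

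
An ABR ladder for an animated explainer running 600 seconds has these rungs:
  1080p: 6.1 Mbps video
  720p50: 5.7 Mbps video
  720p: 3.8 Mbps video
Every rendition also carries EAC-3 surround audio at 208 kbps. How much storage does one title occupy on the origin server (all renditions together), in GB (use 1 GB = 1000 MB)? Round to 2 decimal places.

Audio: 208 kbps = 0.208 Mbps.
Sum of rendition bitrates: (6.1+0.208) + (5.7+0.208) + (3.8+0.208) = 16.224 Mbps.
× 600 s = 9,734 Mb = 1,217 MB = 1.217 GB.

1.22 GB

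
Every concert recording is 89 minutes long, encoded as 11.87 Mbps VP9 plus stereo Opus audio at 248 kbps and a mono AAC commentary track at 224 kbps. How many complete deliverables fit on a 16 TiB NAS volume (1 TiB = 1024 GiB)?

89 min = 5340 s
Audio total: 248 + 224 = 472 kbps = 0.472 Mbps.
Total bitrate: 12.342 Mbps.
Per item: 12.342 Mbps × 5340 s = 65,906 Mb = 8,238 MB.
Capacity: 16 TiB = 140,737,488 Mb; 2135.42 items → 2135 complete.

2135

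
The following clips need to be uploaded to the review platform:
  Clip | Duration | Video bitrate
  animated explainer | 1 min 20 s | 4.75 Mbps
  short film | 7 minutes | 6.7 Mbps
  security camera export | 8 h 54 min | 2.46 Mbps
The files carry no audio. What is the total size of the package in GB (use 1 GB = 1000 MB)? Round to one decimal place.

10.3 GB

animated explainer: 4.750 Mbps × 80 s = 380.0 Mb
short film: 6.700 Mbps × 420 s = 2814.0 Mb
security camera export: 2.460 Mbps × 32040 s = 78818.4 Mb
Total: 82012.4 Mb = 10251.5 MB.
= 10.25 GB.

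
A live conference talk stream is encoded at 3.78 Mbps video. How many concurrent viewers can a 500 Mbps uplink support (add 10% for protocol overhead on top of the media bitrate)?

On the wire with 10% overhead: 4.158 Mbps.
500 Mbps = 500.0 Mbps; 500.0 / 4.158 = 120.25 → 120 viewers.

120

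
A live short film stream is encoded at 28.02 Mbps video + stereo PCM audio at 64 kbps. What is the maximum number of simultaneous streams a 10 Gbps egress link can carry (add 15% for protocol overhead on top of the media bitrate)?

Audio: 64 kbps = 0.064 Mbps.
Per-viewer media rate: 28.084 Mbps.
On the wire with 15% overhead: 32.297 Mbps.
10 Gbps = 10,000 Mbps; 10,000 / 32.297 = 309.63 → 309 viewers.

309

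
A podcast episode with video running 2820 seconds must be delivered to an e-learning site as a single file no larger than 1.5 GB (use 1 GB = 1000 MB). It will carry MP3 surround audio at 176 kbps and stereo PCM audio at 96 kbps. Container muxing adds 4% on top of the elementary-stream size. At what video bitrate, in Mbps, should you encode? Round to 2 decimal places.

Budget: 1.5 GB = 12000.0 Mb.
Stream payload after overhead: 12000.0 / 1.04 = 11538.5 Mb.
Total bitrate budget: 11538.5 Mb / 2820 s = 4.092 Mbps.
Audio total: 176 + 96 = 272 kbps = 0.272 Mbps.
Video: 4.092 − 0.272 = 3.820 Mbps.

3.82 Mbps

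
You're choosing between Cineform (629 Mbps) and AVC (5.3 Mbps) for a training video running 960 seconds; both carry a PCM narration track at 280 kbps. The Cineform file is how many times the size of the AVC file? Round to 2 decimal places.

112.77

Audio: 280 kbps = 0.280 Mbps.
Cineform: 629.280 Mbps × 960 s = 604108.8 Mb = 75.514 GB.
AVC: 5.580 Mbps × 960 s = 5356.8 Mb = 0.670 GB.
Ratio: 75.514 / 0.670 = 112.774.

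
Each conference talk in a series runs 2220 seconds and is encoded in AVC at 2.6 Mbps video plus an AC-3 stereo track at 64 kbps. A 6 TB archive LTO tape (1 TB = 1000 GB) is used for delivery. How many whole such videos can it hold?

8116

Audio: 64 kbps = 0.064 Mbps.
Total bitrate: 2.664 Mbps.
Per item: 2.664 Mbps × 2220 s = 5,914 Mb = 739.3 MB.
Capacity: 6 TB = 48,000,000 Mb; 8116.22 items → 8116 complete.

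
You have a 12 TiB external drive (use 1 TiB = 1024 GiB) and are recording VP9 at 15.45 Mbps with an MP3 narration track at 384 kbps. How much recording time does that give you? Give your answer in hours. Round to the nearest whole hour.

1852 hours

Audio: 384 kbps = 0.384 Mbps.
Total bitrate: 15.45 + 0.384 = 15.834 Mbps.
Capacity: 12 TiB = 105,553,116 Mb.
Recording time: 105,553,116 / 15.834 = 6,666,232 s ≈ 1,852 hours.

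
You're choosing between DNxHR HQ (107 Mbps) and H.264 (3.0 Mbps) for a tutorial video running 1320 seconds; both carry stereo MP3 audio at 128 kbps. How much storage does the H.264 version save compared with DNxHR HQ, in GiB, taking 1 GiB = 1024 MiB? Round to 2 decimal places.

15.98 GiB

Audio: 128 kbps = 0.128 Mbps.
DNxHR HQ: 107.128 Mbps × 1320 s = 141409.0 Mb = 16.462 GiB.
H.264: 3.128 Mbps × 1320 s = 4129.0 Mb = 0.481 GiB.
Saving: 16.462 − 0.481 = 15.981 GiB.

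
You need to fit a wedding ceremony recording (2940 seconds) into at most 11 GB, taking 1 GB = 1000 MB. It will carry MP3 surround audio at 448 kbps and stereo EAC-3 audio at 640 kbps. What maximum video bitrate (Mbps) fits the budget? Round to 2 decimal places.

Budget: 11 GB = 88000.0 Mb.
Total bitrate budget: 88000.0 Mb / 2940 s = 29.932 Mbps.
Audio total: 448 + 640 = 1088 kbps = 1.088 Mbps.
Video: 29.932 − 1.088 = 28.844 Mbps.

28.84 Mbps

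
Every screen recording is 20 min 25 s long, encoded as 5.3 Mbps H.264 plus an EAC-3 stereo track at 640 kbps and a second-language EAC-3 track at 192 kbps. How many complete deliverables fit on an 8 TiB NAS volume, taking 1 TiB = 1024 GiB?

20 min 25 s = 1225 s
Audio total: 640 + 192 = 832 kbps = 0.832 Mbps.
Total bitrate: 6.132 Mbps.
Per item: 6.132 Mbps × 1225 s = 7,512 Mb = 939.0 MB.
Capacity: 8 TiB = 70,368,744 Mb; 9367.89 items → 9367 complete.

9367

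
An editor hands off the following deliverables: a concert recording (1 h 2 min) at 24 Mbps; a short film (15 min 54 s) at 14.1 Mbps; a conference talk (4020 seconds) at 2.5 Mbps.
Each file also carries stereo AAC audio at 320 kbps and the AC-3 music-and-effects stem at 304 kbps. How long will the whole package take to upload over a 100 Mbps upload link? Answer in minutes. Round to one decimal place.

19.7 minutes

Audio total: 320 + 304 = 624 kbps = 0.624 Mbps.
concert recording: 24.624 Mbps × 3720 s = 91601.3 Mb
short film: 14.724 Mbps × 954 s = 14046.7 Mb
conference talk: 3.124 Mbps × 4020 s = 12558.5 Mb
Total: 118206.5 Mb = 14775.8 MB.
At 100 Mbps: 118206.5 / 100 = 1182 s ≈ 19.7 minutes.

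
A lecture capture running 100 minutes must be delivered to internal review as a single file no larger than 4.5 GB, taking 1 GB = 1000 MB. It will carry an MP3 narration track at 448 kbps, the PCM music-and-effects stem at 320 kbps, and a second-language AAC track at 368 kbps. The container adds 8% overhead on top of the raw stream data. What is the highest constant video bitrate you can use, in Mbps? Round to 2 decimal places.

Budget: 4.5 GB = 36000.0 Mb.
Stream payload after overhead: 36000.0 / 1.08 = 33333.3 Mb.
100 min = 6000 s
Total bitrate budget: 33333.3 Mb / 6000 s = 5.556 Mbps.
Audio total: 448 + 320 + 368 = 1136 kbps = 1.136 Mbps.
Video: 5.556 − 1.136 = 4.420 Mbps.

4.42 Mbps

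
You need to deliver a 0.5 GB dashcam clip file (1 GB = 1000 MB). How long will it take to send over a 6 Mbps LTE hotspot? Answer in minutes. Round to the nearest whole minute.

File: 0.5 GB = 4000.0 Mb.
At 6 Mbps: 4000.0 / 6 = 666.7 s ≈ 11.1 minutes.

11 minutes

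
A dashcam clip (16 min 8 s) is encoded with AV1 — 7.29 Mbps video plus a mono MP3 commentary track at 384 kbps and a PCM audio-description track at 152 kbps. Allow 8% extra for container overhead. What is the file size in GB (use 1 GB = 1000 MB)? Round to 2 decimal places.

1.02 GB

16 min 8 s = 968 s
Audio total: 384 + 152 = 536 kbps = 0.536 Mbps.
Total bitrate: 7.29 + 0.536 = 7.826 Mbps.
Stream data: 7.826 Mbps × 968 s = 7575.6 Mb.
With 8% container overhead: ×1.08.
8,182 Mb ÷ 8 = 1,023 MB → 1.023 GB.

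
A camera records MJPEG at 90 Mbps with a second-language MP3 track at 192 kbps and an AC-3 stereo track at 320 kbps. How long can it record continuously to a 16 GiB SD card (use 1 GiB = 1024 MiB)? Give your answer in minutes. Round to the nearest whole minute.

25 minutes

Audio total: 192 + 320 = 512 kbps = 0.512 Mbps.
Total bitrate: 90 + 0.512 = 90.512 Mbps.
Capacity: 16 GiB = 137,439 Mb.
Recording time: 137,439 / 90.512 = 1,518 s ≈ 25.3 minutes.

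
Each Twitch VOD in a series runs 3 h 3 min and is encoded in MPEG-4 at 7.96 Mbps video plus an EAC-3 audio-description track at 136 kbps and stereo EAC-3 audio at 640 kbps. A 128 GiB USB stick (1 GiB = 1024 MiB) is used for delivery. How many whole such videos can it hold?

3 h 3 min = 183 min = 10980 s
Audio total: 136 + 640 = 776 kbps = 0.776 Mbps.
Total bitrate: 8.736 Mbps.
Per item: 8.736 Mbps × 10980 s = 95,921 Mb = 11,990 MB.
Capacity: 128 GiB = 1,099,512 Mb; 11.46 items → 11 complete.

11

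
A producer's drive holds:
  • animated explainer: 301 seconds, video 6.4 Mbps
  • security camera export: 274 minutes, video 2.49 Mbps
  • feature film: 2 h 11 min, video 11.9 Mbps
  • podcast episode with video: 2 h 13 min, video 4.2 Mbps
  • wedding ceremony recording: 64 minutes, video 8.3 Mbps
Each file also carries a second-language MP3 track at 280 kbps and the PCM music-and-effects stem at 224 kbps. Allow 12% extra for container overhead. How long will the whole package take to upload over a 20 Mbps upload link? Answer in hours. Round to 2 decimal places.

Audio total: 280 + 224 = 504 kbps = 0.504 Mbps.
animated explainer: 6.904 Mbps × 301 s × 1.12 = 2327.5 Mb
security camera export: 2.994 Mbps × 16440 s × 1.12 = 55127.9 Mb
feature film: 12.404 Mbps × 7860 s × 1.12 = 109194.9 Mb
podcast episode with video: 4.704 Mbps × 7980 s × 1.12 = 42042.5 Mb
wedding ceremony recording: 8.804 Mbps × 3840 s × 1.12 = 37864.2 Mb
Total: 246557.0 Mb = 30819.6 MB.
At 20 Mbps: 246557.0 / 20 = 12328 s ≈ 3.42 hours.

3.42 hours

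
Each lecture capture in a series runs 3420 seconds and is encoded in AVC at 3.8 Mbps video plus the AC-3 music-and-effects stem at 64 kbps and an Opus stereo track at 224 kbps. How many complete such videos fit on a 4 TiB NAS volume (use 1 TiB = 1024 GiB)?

2516

Audio total: 64 + 224 = 288 kbps = 0.288 Mbps.
Total bitrate: 4.088 Mbps.
Per item: 4.088 Mbps × 3420 s = 13,981 Mb = 1,748 MB.
Capacity: 4 TiB = 35,184,372 Mb; 2516.59 items → 2516 complete.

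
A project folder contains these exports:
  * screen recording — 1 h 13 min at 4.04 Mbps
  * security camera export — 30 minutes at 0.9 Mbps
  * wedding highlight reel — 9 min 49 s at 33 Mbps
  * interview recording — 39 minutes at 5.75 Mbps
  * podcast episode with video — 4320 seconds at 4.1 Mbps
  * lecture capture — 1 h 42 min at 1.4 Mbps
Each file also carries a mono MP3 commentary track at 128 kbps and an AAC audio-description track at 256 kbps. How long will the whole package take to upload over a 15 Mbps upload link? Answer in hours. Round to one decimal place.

Audio total: 128 + 256 = 384 kbps = 0.384 Mbps.
screen recording: 4.424 Mbps × 4380 s = 19377.1 Mb
security camera export: 1.284 Mbps × 1800 s = 2311.2 Mb
wedding highlight reel: 33.384 Mbps × 589 s = 19663.2 Mb
interview recording: 6.134 Mbps × 2340 s = 14353.6 Mb
podcast episode with video: 4.484 Mbps × 4320 s = 19370.9 Mb
lecture capture: 1.784 Mbps × 6120 s = 10918.1 Mb
Total: 85994.0 Mb = 10749.3 MB.
At 15 Mbps: 85994.0 / 15 = 5733 s ≈ 1.59 hours.

1.6 hours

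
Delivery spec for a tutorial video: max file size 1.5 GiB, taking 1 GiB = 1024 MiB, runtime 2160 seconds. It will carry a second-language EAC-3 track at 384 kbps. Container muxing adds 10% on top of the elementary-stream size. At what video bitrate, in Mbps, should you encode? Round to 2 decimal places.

Budget: 1.5 GiB = 12884.9 Mb.
Stream payload after overhead: 12884.9 / 1.10 = 11713.5 Mb.
Total bitrate budget: 11713.5 Mb / 2160 s = 5.423 Mbps.
Audio: 384 kbps = 0.384 Mbps.
Video: 5.423 − 0.384 = 5.039 Mbps.

5.04 Mbps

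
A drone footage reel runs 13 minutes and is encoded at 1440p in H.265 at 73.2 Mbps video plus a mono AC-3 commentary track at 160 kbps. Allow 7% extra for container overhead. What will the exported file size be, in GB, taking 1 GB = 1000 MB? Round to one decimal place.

7.7 GB

13 min = 780 s
Audio: 160 kbps = 0.160 Mbps.
Total bitrate: 73.2 + 0.160 = 73.360 Mbps.
Stream data: 73.360 Mbps × 780 s = 57220.8 Mb.
With 7% container overhead: ×1.07.
61,226 Mb ÷ 8 = 7,653 MB → 7.653 GB.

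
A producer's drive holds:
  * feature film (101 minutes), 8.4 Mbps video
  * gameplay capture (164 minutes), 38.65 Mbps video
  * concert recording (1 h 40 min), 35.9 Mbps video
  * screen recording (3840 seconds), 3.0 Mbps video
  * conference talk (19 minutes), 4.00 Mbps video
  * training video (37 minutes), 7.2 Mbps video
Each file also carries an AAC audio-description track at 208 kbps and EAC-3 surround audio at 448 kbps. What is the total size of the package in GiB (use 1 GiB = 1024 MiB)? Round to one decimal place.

Audio total: 208 + 448 = 656 kbps = 0.656 Mbps.
feature film: 9.056 Mbps × 6060 s = 54879.4 Mb
gameplay capture: 39.306 Mbps × 9840 s = 386771.0 Mb
concert recording: 36.556 Mbps × 6000 s = 219336.0 Mb
screen recording: 3.656 Mbps × 3840 s = 14039.0 Mb
conference talk: 4.656 Mbps × 1140 s = 5307.8 Mb
training video: 7.856 Mbps × 2220 s = 17440.3 Mb
Total: 697773.6 Mb = 87221.7 MB.
= 81.23 GiB.

81.2 GiB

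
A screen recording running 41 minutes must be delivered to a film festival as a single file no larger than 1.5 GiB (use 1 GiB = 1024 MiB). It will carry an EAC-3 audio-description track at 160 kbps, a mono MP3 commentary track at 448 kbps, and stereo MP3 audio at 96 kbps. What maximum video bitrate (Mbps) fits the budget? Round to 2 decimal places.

4.53 Mbps

Budget: 1.5 GiB = 12884.9 Mb.
41 min = 2460 s
Total bitrate budget: 12884.9 Mb / 2460 s = 5.238 Mbps.
Audio total: 160 + 448 + 96 = 704 kbps = 0.704 Mbps.
Video: 5.238 − 0.704 = 4.534 Mbps.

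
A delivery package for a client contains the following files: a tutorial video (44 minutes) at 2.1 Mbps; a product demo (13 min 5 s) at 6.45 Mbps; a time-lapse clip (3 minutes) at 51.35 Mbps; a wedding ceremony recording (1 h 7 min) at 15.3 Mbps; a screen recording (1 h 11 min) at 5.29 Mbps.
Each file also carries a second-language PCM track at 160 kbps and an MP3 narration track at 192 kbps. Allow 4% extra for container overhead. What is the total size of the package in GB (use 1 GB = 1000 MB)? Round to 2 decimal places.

Audio total: 160 + 192 = 352 kbps = 0.352 Mbps.
tutorial video: 2.452 Mbps × 2640 s × 1.04 = 6732.2 Mb
product demo: 6.802 Mbps × 785 s × 1.04 = 5553.2 Mb
time-lapse clip: 51.702 Mbps × 180 s × 1.04 = 9678.6 Mb
wedding ceremony recording: 15.652 Mbps × 4020 s × 1.04 = 65437.9 Mb
screen recording: 5.642 Mbps × 4260 s × 1.04 = 24996.3 Mb
Total: 112398.2 Mb = 14049.8 MB.
= 14.05 GB.

14.05 GB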